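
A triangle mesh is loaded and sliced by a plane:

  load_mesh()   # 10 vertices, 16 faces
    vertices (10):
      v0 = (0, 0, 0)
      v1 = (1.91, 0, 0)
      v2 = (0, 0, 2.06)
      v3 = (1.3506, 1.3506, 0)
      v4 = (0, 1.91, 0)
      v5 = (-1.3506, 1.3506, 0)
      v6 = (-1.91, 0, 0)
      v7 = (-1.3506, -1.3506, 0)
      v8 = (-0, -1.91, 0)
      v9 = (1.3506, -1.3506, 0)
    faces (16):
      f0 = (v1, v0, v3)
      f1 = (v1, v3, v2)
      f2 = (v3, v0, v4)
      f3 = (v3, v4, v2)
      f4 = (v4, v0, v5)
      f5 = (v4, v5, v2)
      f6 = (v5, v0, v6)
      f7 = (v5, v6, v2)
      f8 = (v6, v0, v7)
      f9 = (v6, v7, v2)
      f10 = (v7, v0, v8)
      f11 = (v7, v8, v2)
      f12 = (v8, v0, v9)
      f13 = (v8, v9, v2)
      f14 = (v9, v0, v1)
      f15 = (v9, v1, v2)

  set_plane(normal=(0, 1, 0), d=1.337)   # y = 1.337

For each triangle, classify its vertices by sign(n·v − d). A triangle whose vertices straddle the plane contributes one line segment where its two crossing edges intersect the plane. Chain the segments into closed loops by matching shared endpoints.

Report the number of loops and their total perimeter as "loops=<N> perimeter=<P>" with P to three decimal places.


Straddling triangles (8 of 16):
  (v1,v0,v3) [--+] → (1.337, 1.337, 0)–(1.35623, 1.337, 0)  len=0.0192
  (v1,v3,v2) [-+-] → (1.35623, 1.337, 0)–(1.337, 1.337, 0.0207434)  len=0.0283
  (v3,v0,v4) [+-+] → (1.337, 1.337, 0)–(0, 1.337, 0)  len=1.3370
  (v3,v4,v2) [++-] → (0, 1.337, 0.618)–(1.337, 1.337, 0.0207434)  len=1.4643
  (v4,v0,v5) [+-+] → (0, 1.337, 0)–(-1.337, 1.337, 0)  len=1.3370
  (v4,v5,v2) [++-] → (-1.337, 1.337, 0.0207434)–(0, 1.337, 0.618)  len=1.4643
  (v5,v0,v6) [+--] → (-1.337, 1.337, 0)–(-1.35623, 1.337, 0)  len=0.0192
  (v5,v6,v2) [+--] → (-1.35623, 1.337, 0)–(-1.337, 1.337, 0.0207434)  len=0.0283

Chained into 1 loop(s):
  loop 1: 8 segments, perimeter = 5.6977
Total perimeter = 5.698

loops=1 perimeter=5.698


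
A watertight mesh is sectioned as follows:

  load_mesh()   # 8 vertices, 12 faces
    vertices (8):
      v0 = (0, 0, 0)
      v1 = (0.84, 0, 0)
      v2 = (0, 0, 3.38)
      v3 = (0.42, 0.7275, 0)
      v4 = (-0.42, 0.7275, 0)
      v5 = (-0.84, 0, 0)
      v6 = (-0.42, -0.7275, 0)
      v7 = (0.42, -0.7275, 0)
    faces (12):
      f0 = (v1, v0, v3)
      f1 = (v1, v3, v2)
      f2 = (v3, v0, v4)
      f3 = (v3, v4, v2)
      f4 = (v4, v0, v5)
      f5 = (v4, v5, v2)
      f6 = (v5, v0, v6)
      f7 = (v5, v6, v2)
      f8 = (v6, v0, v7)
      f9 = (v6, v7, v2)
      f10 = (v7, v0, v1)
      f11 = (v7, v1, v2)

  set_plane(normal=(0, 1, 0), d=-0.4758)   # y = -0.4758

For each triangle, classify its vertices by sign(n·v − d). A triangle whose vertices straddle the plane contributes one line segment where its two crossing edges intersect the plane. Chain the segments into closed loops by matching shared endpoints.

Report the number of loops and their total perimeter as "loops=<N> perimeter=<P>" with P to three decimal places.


Straddling triangles (6 of 12):
  (v5,v0,v6) [++-] → (-0.274689, -0.4758, 0)–(-0.565311, -0.4758, 0)  len=0.2906
  (v5,v6,v2) [+-+] → (-0.565311, -0.4758, 0)–(-0.274689, -0.4758, 1.16941)  len=1.2050
  (v6,v0,v7) [-+-] → (-0.274689, -0.4758, 0)–(0.274689, -0.4758, 0)  len=0.5494
  (v6,v7,v2) [--+] → (0.274689, -0.4758, 1.16941)–(-0.274689, -0.4758, 1.16941)  len=0.5494
  (v7,v0,v1) [-++] → (0.274689, -0.4758, 0)–(0.565311, -0.4758, 0)  len=0.2906
  (v7,v1,v2) [-++] → (0.565311, -0.4758, 0)–(0.274689, -0.4758, 1.16941)  len=1.2050

Chained into 1 loop(s):
  loop 1: 6 segments, perimeter = 4.0900
Total perimeter = 4.090

loops=1 perimeter=4.090


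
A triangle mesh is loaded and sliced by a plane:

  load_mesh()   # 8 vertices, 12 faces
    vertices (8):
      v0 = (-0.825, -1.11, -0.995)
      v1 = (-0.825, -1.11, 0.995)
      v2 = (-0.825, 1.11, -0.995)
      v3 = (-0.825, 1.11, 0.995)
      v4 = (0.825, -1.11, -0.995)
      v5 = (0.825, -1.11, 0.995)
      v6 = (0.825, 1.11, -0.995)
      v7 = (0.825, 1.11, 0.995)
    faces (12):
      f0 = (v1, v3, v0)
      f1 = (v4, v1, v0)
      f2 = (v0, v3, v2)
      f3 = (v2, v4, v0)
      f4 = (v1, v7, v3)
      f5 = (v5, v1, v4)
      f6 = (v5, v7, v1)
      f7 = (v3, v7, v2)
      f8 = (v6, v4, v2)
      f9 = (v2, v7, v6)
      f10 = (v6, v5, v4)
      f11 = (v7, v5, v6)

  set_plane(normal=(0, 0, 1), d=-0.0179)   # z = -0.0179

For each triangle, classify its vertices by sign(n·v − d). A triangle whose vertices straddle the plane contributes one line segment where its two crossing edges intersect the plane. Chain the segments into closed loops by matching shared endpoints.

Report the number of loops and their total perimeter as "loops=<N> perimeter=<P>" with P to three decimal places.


loops=1 perimeter=7.740

Straddling triangles (8 of 12):
  (v1,v3,v0) [++-] → (-0.825, -0.0199688, -0.0179)–(-0.825, -1.11, -0.0179)  len=1.0900
  (v4,v1,v0) [-+-] → (0.0148417, -1.11, -0.0179)–(-0.825, -1.11, -0.0179)  len=0.8398
  (v0,v3,v2) [-+-] → (-0.825, -0.0199688, -0.0179)–(-0.825, 1.11, -0.0179)  len=1.1300
  (v5,v1,v4) [++-] → (0.0148417, -1.11, -0.0179)–(0.825, -1.11, -0.0179)  len=0.8102
  (v3,v7,v2) [++-] → (-0.0148417, 1.11, -0.0179)–(-0.825, 1.11, -0.0179)  len=0.8102
  (v2,v7,v6) [-+-] → (-0.0148417, 1.11, -0.0179)–(0.825, 1.11, -0.0179)  len=0.8398
  (v6,v5,v4) [-+-] → (0.825, 0.0199688, -0.0179)–(0.825, -1.11, -0.0179)  len=1.1300
  (v7,v5,v6) [++-] → (0.825, 0.0199688, -0.0179)–(0.825, 1.11, -0.0179)  len=1.0900

Chained into 1 loop(s):
  loop 1: 8 segments, perimeter = 7.7400
Total perimeter = 7.740


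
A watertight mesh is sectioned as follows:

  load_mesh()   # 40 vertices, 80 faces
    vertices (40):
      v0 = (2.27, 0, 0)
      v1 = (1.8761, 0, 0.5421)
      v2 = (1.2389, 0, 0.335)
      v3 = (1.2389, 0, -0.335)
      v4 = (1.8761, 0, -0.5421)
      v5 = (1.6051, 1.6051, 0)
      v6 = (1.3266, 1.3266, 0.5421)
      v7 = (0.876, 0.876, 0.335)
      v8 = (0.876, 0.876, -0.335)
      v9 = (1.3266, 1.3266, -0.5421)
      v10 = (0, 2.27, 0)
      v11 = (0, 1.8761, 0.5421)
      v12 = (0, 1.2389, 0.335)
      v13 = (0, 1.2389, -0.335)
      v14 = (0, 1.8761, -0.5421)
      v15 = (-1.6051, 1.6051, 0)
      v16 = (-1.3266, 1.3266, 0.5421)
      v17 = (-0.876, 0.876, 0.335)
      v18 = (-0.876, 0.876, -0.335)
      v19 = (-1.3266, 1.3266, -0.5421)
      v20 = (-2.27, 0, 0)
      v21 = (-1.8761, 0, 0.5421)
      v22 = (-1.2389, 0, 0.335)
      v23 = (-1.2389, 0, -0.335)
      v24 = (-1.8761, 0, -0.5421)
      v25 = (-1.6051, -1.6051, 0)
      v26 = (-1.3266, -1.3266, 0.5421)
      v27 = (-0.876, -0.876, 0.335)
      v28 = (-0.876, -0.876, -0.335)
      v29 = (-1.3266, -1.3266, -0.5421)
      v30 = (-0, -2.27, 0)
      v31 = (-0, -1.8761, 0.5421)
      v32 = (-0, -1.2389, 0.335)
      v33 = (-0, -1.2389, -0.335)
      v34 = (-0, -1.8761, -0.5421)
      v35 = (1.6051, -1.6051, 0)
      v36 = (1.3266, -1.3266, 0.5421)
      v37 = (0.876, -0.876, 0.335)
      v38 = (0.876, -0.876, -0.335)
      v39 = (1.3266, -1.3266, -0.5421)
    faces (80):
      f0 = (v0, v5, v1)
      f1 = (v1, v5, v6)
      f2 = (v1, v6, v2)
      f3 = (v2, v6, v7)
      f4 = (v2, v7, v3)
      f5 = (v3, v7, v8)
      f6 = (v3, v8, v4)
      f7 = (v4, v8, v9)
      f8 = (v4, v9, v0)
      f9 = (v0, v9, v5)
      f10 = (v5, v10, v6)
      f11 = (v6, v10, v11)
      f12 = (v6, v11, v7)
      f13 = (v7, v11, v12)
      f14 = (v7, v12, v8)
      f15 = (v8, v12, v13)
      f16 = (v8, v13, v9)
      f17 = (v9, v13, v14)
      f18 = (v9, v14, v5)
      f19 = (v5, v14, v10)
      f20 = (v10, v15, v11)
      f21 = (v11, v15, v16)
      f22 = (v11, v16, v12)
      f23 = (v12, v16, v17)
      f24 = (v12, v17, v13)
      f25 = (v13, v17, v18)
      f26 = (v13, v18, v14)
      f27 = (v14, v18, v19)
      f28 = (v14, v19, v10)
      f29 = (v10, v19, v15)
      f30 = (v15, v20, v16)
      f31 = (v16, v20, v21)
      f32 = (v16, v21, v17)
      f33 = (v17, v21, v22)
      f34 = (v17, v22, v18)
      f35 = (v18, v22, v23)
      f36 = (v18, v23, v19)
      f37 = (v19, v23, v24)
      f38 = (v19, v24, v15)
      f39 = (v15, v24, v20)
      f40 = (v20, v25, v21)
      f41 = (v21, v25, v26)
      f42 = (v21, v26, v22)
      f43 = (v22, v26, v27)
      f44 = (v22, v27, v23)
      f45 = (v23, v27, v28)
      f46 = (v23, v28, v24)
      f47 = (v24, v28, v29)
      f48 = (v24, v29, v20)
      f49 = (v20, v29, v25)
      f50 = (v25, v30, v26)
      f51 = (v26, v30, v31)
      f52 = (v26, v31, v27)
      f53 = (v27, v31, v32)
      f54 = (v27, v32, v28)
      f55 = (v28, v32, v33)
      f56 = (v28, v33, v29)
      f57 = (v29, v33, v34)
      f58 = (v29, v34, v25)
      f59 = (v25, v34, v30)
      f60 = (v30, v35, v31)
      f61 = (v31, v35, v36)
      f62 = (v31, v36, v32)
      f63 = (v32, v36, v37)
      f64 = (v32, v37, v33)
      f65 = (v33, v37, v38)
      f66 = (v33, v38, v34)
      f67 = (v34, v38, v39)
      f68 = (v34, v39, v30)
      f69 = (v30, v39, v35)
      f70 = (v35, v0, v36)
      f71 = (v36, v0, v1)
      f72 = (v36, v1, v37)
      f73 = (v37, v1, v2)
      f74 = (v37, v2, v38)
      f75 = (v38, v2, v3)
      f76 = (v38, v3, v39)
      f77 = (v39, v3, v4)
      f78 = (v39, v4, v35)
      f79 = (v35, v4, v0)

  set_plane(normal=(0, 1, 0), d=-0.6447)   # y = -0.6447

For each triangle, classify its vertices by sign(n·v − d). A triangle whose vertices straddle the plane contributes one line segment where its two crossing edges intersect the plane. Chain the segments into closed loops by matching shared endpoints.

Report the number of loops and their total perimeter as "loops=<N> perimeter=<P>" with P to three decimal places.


Straddling triangles (20 of 80):
  (v20,v25,v21) [+-+] → (-2.00294, -0.6447, 0)–(-1.76725, -0.6447, 0.324362)  len=0.4009
  (v21,v25,v26) [+--] → (-1.76725, -0.6447, 0.324362)–(-1.60905, -0.6447, 0.5421)  len=0.2691
  (v21,v26,v22) [+-+] → (-1.60905, -0.6447, 0.5421)–(-1.28152, -0.6447, 0.435646)  len=0.3444
  (v22,v26,v27) [+--] → (-1.28152, -0.6447, 0.435646)–(-0.971821, -0.6447, 0.335)  len=0.3256
  (v22,v27,v23) [+-+] → (-0.971821, -0.6447, 0.335)–(-0.971821, -0.6447, 0.158092)  len=0.1769
  (v23,v27,v28) [+--] → (-0.971821, -0.6447, 0.158092)–(-0.971821, -0.6447, -0.335)  len=0.4931
  (v23,v28,v24) [+-+] → (-0.971821, -0.6447, -0.335)–(-1.14007, -0.6447, -0.389683)  len=0.1769
  (v24,v28,v29) [+--] → (-1.14007, -0.6447, -0.389683)–(-1.60905, -0.6447, -0.5421)  len=0.4931
  (v24,v29,v20) [+-+] → (-1.60905, -0.6447, -0.5421)–(-1.81153, -0.6447, -0.263449)  len=0.3444
  (v20,v29,v25) [+--] → (-1.81153, -0.6447, -0.263449)–(-2.00294, -0.6447, 0)  len=0.3256
  (v35,v0,v36) [-+-] → (2.00294, -0.6447, 0)–(1.81153, -0.6447, 0.263449)  len=0.3256
  (v36,v0,v1) [-++] → (1.81153, -0.6447, 0.263449)–(1.60905, -0.6447, 0.5421)  len=0.3444
  (v36,v1,v37) [-+-] → (1.60905, -0.6447, 0.5421)–(1.14007, -0.6447, 0.389683)  len=0.4931
  (v37,v1,v2) [-++] → (1.14007, -0.6447, 0.389683)–(0.971821, -0.6447, 0.335)  len=0.1769
  (v37,v2,v38) [-+-] → (0.971821, -0.6447, 0.335)–(0.971821, -0.6447, -0.158092)  len=0.4931
  (v38,v2,v3) [-++] → (0.971821, -0.6447, -0.158092)–(0.971821, -0.6447, -0.335)  len=0.1769
  (v38,v3,v39) [-+-] → (0.971821, -0.6447, -0.335)–(1.28152, -0.6447, -0.435646)  len=0.3256
  (v39,v3,v4) [-++] → (1.28152, -0.6447, -0.435646)–(1.60905, -0.6447, -0.5421)  len=0.3444
  (v39,v4,v35) [-+-] → (1.60905, -0.6447, -0.5421)–(1.76725, -0.6447, -0.324362)  len=0.2691
  (v35,v4,v0) [-++] → (1.76725, -0.6447, -0.324362)–(2.00294, -0.6447, 0)  len=0.4009

Chained into 2 loop(s):
  loop 1: 10 segments, perimeter = 3.3503
  loop 2: 10 segments, perimeter = 3.3503
Total perimeter = 6.701

loops=2 perimeter=6.701


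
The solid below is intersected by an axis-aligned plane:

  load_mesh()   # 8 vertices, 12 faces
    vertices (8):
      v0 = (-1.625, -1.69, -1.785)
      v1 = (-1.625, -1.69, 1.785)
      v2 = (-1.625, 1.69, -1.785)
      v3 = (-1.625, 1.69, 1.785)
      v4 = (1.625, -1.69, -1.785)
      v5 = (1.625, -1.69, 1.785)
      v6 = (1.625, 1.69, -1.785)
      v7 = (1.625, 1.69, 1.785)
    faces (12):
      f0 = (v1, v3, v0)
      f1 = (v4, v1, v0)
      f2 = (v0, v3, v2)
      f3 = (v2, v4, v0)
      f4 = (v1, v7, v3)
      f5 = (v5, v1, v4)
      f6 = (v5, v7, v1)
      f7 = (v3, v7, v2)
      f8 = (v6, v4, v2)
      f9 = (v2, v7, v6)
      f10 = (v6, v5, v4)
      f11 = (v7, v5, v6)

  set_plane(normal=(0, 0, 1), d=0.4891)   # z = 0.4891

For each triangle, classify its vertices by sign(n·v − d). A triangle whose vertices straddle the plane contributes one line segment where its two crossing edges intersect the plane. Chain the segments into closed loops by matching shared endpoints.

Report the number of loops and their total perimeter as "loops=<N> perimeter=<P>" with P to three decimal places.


Straddling triangles (8 of 12):
  (v1,v3,v0) [++-] → (-1.625, 0.463069, 0.4891)–(-1.625, -1.69, 0.4891)  len=2.1531
  (v4,v1,v0) [-+-] → (-0.445259, -1.69, 0.4891)–(-1.625, -1.69, 0.4891)  len=1.1797
  (v0,v3,v2) [-+-] → (-1.625, 0.463069, 0.4891)–(-1.625, 1.69, 0.4891)  len=1.2269
  (v5,v1,v4) [++-] → (-0.445259, -1.69, 0.4891)–(1.625, -1.69, 0.4891)  len=2.0703
  (v3,v7,v2) [++-] → (0.445259, 1.69, 0.4891)–(-1.625, 1.69, 0.4891)  len=2.0703
  (v2,v7,v6) [-+-] → (0.445259, 1.69, 0.4891)–(1.625, 1.69, 0.4891)  len=1.1797
  (v6,v5,v4) [-+-] → (1.625, -0.463069, 0.4891)–(1.625, -1.69, 0.4891)  len=1.2269
  (v7,v5,v6) [++-] → (1.625, -0.463069, 0.4891)–(1.625, 1.69, 0.4891)  len=2.1531

Chained into 1 loop(s):
  loop 1: 8 segments, perimeter = 13.2600
Total perimeter = 13.260

loops=1 perimeter=13.260


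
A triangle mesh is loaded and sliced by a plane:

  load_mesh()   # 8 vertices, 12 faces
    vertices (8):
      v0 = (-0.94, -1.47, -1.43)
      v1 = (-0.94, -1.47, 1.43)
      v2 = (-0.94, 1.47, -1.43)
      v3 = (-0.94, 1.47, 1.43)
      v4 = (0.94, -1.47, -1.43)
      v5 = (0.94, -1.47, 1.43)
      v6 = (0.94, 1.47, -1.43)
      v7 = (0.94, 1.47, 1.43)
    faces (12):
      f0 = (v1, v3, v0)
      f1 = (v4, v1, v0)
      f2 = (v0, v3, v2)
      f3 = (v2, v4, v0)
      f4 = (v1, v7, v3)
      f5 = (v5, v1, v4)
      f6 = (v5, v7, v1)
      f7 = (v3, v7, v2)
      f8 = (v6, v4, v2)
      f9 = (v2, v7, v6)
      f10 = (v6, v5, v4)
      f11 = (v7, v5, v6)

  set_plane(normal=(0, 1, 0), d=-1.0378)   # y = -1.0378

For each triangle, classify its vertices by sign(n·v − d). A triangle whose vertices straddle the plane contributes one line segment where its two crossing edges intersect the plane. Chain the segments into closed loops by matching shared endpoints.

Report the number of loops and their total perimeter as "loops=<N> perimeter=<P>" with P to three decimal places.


loops=1 perimeter=9.480

Straddling triangles (8 of 12):
  (v1,v3,v0) [-+-] → (-0.94, -1.0378, 1.43)–(-0.94, -1.0378, -1.00956)  len=2.4396
  (v0,v3,v2) [-++] → (-0.94, -1.0378, -1.00956)–(-0.94, -1.0378, -1.43)  len=0.4204
  (v2,v4,v0) [+--] → (0.663627, -1.0378, -1.43)–(-0.94, -1.0378, -1.43)  len=1.6036
  (v1,v7,v3) [-++] → (-0.663627, -1.0378, 1.43)–(-0.94, -1.0378, 1.43)  len=0.2764
  (v5,v7,v1) [-+-] → (0.94, -1.0378, 1.43)–(-0.663627, -1.0378, 1.43)  len=1.6036
  (v6,v4,v2) [+-+] → (0.94, -1.0378, -1.43)–(0.663627, -1.0378, -1.43)  len=0.2764
  (v6,v5,v4) [+--] → (0.94, -1.0378, 1.00956)–(0.94, -1.0378, -1.43)  len=2.4396
  (v7,v5,v6) [+-+] → (0.94, -1.0378, 1.43)–(0.94, -1.0378, 1.00956)  len=0.4204

Chained into 1 loop(s):
  loop 1: 8 segments, perimeter = 9.4800
Total perimeter = 9.480


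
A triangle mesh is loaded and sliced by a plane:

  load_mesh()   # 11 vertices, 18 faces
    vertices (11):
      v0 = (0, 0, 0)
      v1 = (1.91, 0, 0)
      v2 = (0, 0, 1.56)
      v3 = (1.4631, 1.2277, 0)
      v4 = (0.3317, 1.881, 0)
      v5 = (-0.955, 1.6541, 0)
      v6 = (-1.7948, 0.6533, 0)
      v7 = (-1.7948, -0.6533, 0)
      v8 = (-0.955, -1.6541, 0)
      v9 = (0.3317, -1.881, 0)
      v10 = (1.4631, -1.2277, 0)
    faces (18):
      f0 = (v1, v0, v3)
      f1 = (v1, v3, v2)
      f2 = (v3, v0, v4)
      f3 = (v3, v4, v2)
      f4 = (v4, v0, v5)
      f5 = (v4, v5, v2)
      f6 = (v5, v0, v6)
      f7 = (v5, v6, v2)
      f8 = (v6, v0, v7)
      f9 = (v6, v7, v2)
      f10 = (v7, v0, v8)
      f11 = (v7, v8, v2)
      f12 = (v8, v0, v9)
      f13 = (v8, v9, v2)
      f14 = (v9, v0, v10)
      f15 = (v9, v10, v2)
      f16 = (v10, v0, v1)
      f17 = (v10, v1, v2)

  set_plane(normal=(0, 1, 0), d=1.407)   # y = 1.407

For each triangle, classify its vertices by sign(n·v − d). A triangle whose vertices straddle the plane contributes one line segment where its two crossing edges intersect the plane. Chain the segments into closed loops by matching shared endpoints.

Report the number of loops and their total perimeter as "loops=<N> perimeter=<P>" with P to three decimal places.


loops=1 perimeter=4.794

Straddling triangles (6 of 18):
  (v3,v0,v4) [--+] → (0.248114, 1.407, 0)–(1.15258, 1.407, 0)  len=0.9045
  (v3,v4,v2) [-+-] → (1.15258, 1.407, 0)–(0.248114, 1.407, 0.39311)  len=0.9862
  (v4,v0,v5) [+-+] → (0.248114, 1.407, 0)–(-0.812336, 1.407, 0)  len=1.0604
  (v4,v5,v2) [++-] → (-0.812336, 1.407, 0.233043)–(0.248114, 1.407, 0.39311)  len=1.0725
  (v5,v0,v6) [+--] → (-0.812336, 1.407, 0)–(-1.16235, 1.407, 0)  len=0.3500
  (v5,v6,v2) [+--] → (-1.16235, 1.407, 0)–(-0.812336, 1.407, 0.233043)  len=0.4205

Chained into 1 loop(s):
  loop 1: 6 segments, perimeter = 4.7941
Total perimeter = 4.794


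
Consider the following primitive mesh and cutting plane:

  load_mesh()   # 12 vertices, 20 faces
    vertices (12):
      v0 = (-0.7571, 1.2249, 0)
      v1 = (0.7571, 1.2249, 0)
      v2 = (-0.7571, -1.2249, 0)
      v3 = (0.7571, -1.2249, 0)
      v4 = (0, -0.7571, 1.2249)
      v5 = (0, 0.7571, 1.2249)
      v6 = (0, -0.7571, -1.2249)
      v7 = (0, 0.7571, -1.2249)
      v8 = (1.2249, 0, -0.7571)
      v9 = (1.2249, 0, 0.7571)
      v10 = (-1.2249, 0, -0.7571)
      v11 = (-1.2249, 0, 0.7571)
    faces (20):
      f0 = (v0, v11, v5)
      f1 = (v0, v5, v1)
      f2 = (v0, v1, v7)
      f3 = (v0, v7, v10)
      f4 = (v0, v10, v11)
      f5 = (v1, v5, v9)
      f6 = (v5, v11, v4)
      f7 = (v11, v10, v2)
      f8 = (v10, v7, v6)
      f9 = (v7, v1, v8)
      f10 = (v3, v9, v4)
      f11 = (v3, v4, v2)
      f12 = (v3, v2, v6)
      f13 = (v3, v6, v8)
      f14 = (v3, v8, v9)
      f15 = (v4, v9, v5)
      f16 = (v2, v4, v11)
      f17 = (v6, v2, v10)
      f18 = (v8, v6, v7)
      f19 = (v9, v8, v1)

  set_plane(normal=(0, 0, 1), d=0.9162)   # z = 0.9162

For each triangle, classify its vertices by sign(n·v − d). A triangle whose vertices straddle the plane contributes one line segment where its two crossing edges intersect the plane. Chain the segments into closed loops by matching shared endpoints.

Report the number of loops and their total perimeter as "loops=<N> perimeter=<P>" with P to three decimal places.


Straddling triangles (8 of 20):
  (v0,v11,v5) [--+] → (-0.808308, 0.257492, 0.9162)–(-0.190805, 0.874995, 0.9162)  len=0.8733
  (v0,v5,v1) [-+-] → (-0.190805, 0.874995, 0.9162)–(0.190805, 0.874995, 0.9162)  len=0.3816
  (v1,v5,v9) [-+-] → (0.190805, 0.874995, 0.9162)–(0.808308, 0.257492, 0.9162)  len=0.8733
  (v5,v11,v4) [+-+] → (-0.808308, 0.257492, 0.9162)–(-0.808308, -0.257492, 0.9162)  len=0.5150
  (v3,v9,v4) [--+] → (0.808308, -0.257492, 0.9162)–(0.190805, -0.874995, 0.9162)  len=0.8733
  (v3,v4,v2) [-+-] → (0.190805, -0.874995, 0.9162)–(-0.190805, -0.874995, 0.9162)  len=0.3816
  (v4,v9,v5) [+-+] → (0.808308, -0.257492, 0.9162)–(0.808308, 0.257492, 0.9162)  len=0.5150
  (v2,v4,v11) [-+-] → (-0.190805, -0.874995, 0.9162)–(-0.808308, -0.257492, 0.9162)  len=0.8733

Chained into 1 loop(s):
  loop 1: 8 segments, perimeter = 5.2863
Total perimeter = 5.286

loops=1 perimeter=5.286


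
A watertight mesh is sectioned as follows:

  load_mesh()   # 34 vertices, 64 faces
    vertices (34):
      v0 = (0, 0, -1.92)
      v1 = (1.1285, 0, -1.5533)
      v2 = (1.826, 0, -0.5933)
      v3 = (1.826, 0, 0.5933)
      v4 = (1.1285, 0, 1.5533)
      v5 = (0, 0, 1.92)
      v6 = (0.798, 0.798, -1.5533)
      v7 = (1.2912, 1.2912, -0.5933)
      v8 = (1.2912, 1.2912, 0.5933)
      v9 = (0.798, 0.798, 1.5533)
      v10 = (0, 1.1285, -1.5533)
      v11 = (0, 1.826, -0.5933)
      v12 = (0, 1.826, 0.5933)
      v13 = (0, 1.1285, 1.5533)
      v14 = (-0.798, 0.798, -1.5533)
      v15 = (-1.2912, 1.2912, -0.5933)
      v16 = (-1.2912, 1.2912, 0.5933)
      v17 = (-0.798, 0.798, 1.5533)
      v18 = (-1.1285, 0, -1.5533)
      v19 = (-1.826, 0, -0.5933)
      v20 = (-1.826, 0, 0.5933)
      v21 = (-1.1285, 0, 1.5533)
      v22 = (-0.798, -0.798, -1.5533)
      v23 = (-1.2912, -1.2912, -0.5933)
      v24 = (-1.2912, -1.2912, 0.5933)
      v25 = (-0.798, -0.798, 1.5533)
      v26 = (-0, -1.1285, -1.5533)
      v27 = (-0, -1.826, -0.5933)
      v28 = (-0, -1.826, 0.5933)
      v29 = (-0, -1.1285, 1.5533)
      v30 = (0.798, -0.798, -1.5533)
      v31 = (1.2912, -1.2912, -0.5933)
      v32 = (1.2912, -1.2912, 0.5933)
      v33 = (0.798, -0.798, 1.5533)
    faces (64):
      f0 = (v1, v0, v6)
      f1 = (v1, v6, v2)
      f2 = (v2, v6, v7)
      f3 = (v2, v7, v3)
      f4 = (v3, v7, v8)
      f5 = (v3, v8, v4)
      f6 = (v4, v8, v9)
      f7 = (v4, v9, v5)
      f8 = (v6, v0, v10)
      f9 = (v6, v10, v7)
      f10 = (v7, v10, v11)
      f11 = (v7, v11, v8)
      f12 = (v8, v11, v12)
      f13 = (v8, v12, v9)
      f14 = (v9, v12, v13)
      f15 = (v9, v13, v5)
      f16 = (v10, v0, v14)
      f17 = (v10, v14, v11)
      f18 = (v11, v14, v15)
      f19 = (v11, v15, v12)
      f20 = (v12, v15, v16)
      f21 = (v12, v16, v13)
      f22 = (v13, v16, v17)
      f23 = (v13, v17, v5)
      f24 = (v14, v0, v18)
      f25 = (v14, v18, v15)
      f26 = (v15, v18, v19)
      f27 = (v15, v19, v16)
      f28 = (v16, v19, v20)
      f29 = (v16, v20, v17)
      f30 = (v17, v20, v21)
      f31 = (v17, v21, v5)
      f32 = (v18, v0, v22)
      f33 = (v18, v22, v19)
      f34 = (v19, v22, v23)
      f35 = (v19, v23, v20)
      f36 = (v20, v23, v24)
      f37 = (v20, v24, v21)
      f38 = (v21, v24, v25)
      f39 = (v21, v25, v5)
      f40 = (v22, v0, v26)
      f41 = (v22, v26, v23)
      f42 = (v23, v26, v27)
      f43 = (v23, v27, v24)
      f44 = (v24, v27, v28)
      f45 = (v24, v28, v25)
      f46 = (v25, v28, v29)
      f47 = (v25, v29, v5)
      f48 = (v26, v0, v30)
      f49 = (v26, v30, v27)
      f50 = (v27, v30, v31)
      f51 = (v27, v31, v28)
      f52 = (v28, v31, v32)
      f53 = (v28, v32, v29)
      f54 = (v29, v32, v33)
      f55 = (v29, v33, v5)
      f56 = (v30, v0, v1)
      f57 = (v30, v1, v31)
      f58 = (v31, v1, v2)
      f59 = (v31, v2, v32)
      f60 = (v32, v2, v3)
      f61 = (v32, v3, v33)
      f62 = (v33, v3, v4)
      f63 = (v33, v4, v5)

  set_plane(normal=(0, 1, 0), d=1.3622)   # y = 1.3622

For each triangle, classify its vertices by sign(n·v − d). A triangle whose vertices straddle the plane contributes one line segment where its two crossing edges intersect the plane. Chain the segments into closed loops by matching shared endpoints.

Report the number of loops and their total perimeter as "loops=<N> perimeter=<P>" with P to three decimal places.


loops=1 perimeter=7.529

Straddling triangles (10 of 64):
  (v7,v10,v11) [--+] → (0, 1.3622, -1.23165)–(1.11978, 1.3622, -0.5933)  len=1.2890
  (v7,v11,v8) [-+-] → (1.11978, 1.3622, -0.5933)–(1.11978, 1.3622, 0.435767)  len=1.0291
  (v8,v11,v12) [-++] → (1.11978, 1.3622, 0.435767)–(1.11978, 1.3622, 0.5933)  len=0.1575
  (v8,v12,v9) [-+-] → (1.11978, 1.3622, 0.5933)–(0.360032, 1.3622, 1.02642)  len=0.8745
  (v9,v12,v13) [-+-] → (0.360032, 1.3622, 1.02642)–(0, 1.3622, 1.23165)  len=0.4144
  (v10,v14,v11) [--+] → (-0.360032, 1.3622, -1.02642)–(0, 1.3622, -1.23165)  len=0.4144
  (v11,v14,v15) [+--] → (-0.360032, 1.3622, -1.02642)–(-1.11978, 1.3622, -0.5933)  len=0.8745
  (v11,v15,v12) [+-+] → (-1.11978, 1.3622, -0.5933)–(-1.11978, 1.3622, -0.435767)  len=0.1575
  (v12,v15,v16) [+--] → (-1.11978, 1.3622, -0.435767)–(-1.11978, 1.3622, 0.5933)  len=1.0291
  (v12,v16,v13) [+--] → (-1.11978, 1.3622, 0.5933)–(0, 1.3622, 1.23165)  len=1.2890

Chained into 1 loop(s):
  loop 1: 10 segments, perimeter = 7.5290
Total perimeter = 7.529


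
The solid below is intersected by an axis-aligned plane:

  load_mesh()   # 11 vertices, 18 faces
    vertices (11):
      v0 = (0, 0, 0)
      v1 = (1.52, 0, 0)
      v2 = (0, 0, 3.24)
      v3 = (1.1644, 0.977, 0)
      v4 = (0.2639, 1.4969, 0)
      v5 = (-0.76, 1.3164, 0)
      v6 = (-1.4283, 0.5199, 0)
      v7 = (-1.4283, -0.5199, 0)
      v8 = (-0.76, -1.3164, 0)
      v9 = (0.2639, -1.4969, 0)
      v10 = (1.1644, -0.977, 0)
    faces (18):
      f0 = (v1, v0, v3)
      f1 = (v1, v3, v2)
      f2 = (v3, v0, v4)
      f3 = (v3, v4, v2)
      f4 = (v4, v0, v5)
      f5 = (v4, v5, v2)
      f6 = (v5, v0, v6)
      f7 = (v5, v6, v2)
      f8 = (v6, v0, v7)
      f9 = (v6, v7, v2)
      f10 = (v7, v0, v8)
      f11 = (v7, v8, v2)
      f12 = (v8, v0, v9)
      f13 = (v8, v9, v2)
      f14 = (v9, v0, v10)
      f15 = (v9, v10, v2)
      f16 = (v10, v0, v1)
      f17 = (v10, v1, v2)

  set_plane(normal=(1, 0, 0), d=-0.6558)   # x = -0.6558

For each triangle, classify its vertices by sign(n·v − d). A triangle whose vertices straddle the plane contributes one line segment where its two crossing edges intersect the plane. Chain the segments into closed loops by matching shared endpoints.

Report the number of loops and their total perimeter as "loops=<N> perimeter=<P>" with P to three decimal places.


loops=1 perimeter=7.293

Straddling triangles (10 of 18):
  (v4,v0,v5) [++-] → (-0.6558, 1.13591, 0)–(-0.6558, 1.33477, 0)  len=0.1989
  (v4,v5,v2) [+-+] → (-0.6558, 1.33477, 0)–(-0.6558, 1.13591, 0.444221)  len=0.4867
  (v5,v0,v6) [-+-] → (-0.6558, 1.13591, 0)–(-0.6558, 0.238711, 0)  len=0.8972
  (v5,v6,v2) [--+] → (-0.6558, 0.238711, 1.75236)–(-0.6558, 1.13591, 0.444221)  len=1.5863
  (v6,v0,v7) [-+-] → (-0.6558, 0.238711, 0)–(-0.6558, -0.238711, 0)  len=0.4774
  (v6,v7,v2) [--+] → (-0.6558, -0.238711, 1.75236)–(-0.6558, 0.238711, 1.75236)  len=0.4774
  (v7,v0,v8) [-+-] → (-0.6558, -0.238711, 0)–(-0.6558, -1.13591, 0)  len=0.8972
  (v7,v8,v2) [--+] → (-0.6558, -1.13591, 0.444221)–(-0.6558, -0.238711, 1.75236)  len=1.5863
  (v8,v0,v9) [-++] → (-0.6558, -1.13591, 0)–(-0.6558, -1.33477, 0)  len=0.1989
  (v8,v9,v2) [-++] → (-0.6558, -1.33477, 0)–(-0.6558, -1.13591, 0.444221)  len=0.4867

Chained into 1 loop(s):
  loop 1: 10 segments, perimeter = 7.2929
Total perimeter = 7.293


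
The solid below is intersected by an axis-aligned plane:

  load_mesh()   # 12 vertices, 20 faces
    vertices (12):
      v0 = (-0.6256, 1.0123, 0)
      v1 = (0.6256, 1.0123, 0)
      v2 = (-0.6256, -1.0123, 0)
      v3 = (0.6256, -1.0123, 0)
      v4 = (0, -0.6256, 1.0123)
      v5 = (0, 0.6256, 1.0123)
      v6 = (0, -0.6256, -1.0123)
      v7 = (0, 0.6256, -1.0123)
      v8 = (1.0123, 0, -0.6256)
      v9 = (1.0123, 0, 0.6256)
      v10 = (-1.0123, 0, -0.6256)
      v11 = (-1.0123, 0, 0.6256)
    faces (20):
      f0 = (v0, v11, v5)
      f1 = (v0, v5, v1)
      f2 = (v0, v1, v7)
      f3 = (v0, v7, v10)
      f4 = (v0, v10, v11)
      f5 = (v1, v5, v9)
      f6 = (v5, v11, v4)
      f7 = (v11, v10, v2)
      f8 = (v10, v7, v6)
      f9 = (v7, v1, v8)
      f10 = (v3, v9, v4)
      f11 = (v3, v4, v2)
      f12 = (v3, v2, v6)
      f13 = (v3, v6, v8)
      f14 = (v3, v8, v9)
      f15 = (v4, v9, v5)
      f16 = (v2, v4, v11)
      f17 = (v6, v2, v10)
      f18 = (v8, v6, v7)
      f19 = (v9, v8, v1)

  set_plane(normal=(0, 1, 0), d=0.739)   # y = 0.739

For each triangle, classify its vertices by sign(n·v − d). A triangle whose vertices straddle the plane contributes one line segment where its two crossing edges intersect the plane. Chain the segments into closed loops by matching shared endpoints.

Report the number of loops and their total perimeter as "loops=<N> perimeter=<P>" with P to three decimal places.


loops=1 perimeter=4.501

Straddling triangles (8 of 20):
  (v0,v11,v5) [+--] → (-0.730001, 0.739, 0.168899)–(-0.183458, 0.739, 0.715442)  len=0.7729
  (v0,v5,v1) [+-+] → (-0.183458, 0.739, 0.715442)–(0.183458, 0.739, 0.715442)  len=0.3669
  (v0,v1,v7) [++-] → (0.183458, 0.739, -0.715442)–(-0.183458, 0.739, -0.715442)  len=0.3669
  (v0,v7,v10) [+--] → (-0.183458, 0.739, -0.715442)–(-0.730001, 0.739, -0.168899)  len=0.7729
  (v0,v10,v11) [+--] → (-0.730001, 0.739, -0.168899)–(-0.730001, 0.739, 0.168899)  len=0.3378
  (v1,v5,v9) [+--] → (0.183458, 0.739, 0.715442)–(0.730001, 0.739, 0.168899)  len=0.7729
  (v7,v1,v8) [-+-] → (0.183458, 0.739, -0.715442)–(0.730001, 0.739, -0.168899)  len=0.7729
  (v9,v8,v1) [--+] → (0.730001, 0.739, -0.168899)–(0.730001, 0.739, 0.168899)  len=0.3378

Chained into 1 loop(s):
  loop 1: 8 segments, perimeter = 4.5011
Total perimeter = 4.501


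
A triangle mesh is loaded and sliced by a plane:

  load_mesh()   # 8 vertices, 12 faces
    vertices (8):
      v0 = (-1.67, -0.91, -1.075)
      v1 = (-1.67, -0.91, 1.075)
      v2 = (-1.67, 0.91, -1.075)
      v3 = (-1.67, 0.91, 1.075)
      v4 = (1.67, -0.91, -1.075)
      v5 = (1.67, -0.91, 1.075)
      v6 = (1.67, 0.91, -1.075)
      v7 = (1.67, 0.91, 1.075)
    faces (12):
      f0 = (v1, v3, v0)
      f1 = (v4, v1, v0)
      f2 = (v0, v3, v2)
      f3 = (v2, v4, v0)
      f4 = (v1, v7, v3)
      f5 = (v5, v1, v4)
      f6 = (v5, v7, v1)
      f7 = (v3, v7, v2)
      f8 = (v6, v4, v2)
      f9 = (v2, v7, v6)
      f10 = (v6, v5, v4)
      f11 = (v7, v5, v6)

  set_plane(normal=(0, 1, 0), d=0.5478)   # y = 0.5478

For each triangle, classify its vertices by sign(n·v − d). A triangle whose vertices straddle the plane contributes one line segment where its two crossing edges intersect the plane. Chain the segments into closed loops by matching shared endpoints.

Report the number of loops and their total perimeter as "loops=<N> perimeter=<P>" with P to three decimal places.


loops=1 perimeter=10.980

Straddling triangles (8 of 12):
  (v1,v3,v0) [-+-] → (-1.67, 0.5478, 1.075)–(-1.67, 0.5478, 0.647126)  len=0.4279
  (v0,v3,v2) [-++] → (-1.67, 0.5478, 0.647126)–(-1.67, 0.5478, -1.075)  len=1.7221
  (v2,v4,v0) [+--] → (-1.0053, 0.5478, -1.075)–(-1.67, 0.5478, -1.075)  len=0.6647
  (v1,v7,v3) [-++] → (1.0053, 0.5478, 1.075)–(-1.67, 0.5478, 1.075)  len=2.6753
  (v5,v7,v1) [-+-] → (1.67, 0.5478, 1.075)–(1.0053, 0.5478, 1.075)  len=0.6647
  (v6,v4,v2) [+-+] → (1.67, 0.5478, -1.075)–(-1.0053, 0.5478, -1.075)  len=2.6753
  (v6,v5,v4) [+--] → (1.67, 0.5478, -0.647126)–(1.67, 0.5478, -1.075)  len=0.4279
  (v7,v5,v6) [+-+] → (1.67, 0.5478, 1.075)–(1.67, 0.5478, -0.647126)  len=1.7221

Chained into 1 loop(s):
  loop 1: 8 segments, perimeter = 10.9800
Total perimeter = 10.980


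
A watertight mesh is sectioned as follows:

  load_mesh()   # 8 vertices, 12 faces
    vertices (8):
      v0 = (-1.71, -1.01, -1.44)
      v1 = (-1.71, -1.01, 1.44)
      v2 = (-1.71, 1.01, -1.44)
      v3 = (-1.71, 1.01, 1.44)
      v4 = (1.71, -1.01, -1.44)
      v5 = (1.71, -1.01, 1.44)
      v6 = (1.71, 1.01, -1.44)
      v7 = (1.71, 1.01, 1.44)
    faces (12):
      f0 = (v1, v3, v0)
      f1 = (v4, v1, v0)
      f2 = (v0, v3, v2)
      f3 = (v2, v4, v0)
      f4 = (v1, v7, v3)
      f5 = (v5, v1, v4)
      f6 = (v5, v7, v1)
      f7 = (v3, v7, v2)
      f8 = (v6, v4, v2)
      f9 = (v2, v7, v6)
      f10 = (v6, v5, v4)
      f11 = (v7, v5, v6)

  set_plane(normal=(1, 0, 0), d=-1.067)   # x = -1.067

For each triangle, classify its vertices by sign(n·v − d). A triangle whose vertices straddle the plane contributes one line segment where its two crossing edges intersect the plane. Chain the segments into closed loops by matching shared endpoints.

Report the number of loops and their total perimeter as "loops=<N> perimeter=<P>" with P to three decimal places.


loops=1 perimeter=9.800

Straddling triangles (8 of 12):
  (v4,v1,v0) [+--] → (-1.067, -1.01, 0.898526)–(-1.067, -1.01, -1.44)  len=2.3385
  (v2,v4,v0) [-+-] → (-1.067, 0.630216, -1.44)–(-1.067, -1.01, -1.44)  len=1.6402
  (v1,v7,v3) [-+-] → (-1.067, -0.630216, 1.44)–(-1.067, 1.01, 1.44)  len=1.6402
  (v5,v1,v4) [+-+] → (-1.067, -1.01, 1.44)–(-1.067, -1.01, 0.898526)  len=0.5415
  (v5,v7,v1) [++-] → (-1.067, -0.630216, 1.44)–(-1.067, -1.01, 1.44)  len=0.3798
  (v3,v7,v2) [-+-] → (-1.067, 1.01, 1.44)–(-1.067, 1.01, -0.898526)  len=2.3385
  (v6,v4,v2) [++-] → (-1.067, 0.630216, -1.44)–(-1.067, 1.01, -1.44)  len=0.3798
  (v2,v7,v6) [-++] → (-1.067, 1.01, -0.898526)–(-1.067, 1.01, -1.44)  len=0.5415

Chained into 1 loop(s):
  loop 1: 8 segments, perimeter = 9.8000
Total perimeter = 9.800


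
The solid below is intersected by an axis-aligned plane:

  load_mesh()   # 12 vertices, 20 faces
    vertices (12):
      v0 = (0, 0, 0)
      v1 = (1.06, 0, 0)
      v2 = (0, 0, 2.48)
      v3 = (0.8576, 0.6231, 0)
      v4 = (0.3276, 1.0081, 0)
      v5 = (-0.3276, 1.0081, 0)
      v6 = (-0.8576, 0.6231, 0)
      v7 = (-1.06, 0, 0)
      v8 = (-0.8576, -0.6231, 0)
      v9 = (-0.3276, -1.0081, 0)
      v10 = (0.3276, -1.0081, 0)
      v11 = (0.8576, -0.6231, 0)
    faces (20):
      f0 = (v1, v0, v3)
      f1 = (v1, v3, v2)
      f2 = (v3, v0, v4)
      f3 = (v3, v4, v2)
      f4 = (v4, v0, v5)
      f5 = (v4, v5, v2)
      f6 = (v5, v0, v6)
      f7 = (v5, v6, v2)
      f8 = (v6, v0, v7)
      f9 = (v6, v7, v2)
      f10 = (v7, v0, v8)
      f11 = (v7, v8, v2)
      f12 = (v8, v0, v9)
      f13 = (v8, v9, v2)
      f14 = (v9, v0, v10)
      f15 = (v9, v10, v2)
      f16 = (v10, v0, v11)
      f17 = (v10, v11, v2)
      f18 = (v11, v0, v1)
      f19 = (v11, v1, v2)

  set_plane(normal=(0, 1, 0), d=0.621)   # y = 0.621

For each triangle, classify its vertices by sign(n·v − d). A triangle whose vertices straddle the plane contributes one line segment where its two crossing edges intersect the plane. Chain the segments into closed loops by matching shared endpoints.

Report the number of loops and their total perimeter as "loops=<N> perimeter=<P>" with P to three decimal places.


loops=1 perimeter=4.434

Straddling triangles (10 of 20):
  (v1,v0,v3) [--+] → (0.85471, 0.621, 0)–(0.858282, 0.621, 0)  len=0.0036
  (v1,v3,v2) [-+-] → (0.858282, 0.621, 0)–(0.85471, 0.621, 0.00835821)  len=0.0091
  (v3,v0,v4) [+-+] → (0.85471, 0.621, 0)–(0.201805, 0.621, 0)  len=0.6529
  (v3,v4,v2) [++-] → (0.201805, 0.621, 0.952294)–(0.85471, 0.621, 0.00835821)  len=1.1477
  (v4,v0,v5) [+-+] → (0.201805, 0.621, 0)–(-0.201805, 0.621, 0)  len=0.4036
  (v4,v5,v2) [++-] → (-0.201805, 0.621, 0.952294)–(0.201805, 0.621, 0.952294)  len=0.4036
  (v5,v0,v6) [+-+] → (-0.201805, 0.621, 0)–(-0.85471, 0.621, 0)  len=0.6529
  (v5,v6,v2) [++-] → (-0.85471, 0.621, 0.00835821)–(-0.201805, 0.621, 0.952294)  len=1.1477
  (v6,v0,v7) [+--] → (-0.85471, 0.621, 0)–(-0.858282, 0.621, 0)  len=0.0036
  (v6,v7,v2) [+--] → (-0.858282, 0.621, 0)–(-0.85471, 0.621, 0.00835821)  len=0.0091

Chained into 1 loop(s):
  loop 1: 10 segments, perimeter = 4.4338
Total perimeter = 4.434


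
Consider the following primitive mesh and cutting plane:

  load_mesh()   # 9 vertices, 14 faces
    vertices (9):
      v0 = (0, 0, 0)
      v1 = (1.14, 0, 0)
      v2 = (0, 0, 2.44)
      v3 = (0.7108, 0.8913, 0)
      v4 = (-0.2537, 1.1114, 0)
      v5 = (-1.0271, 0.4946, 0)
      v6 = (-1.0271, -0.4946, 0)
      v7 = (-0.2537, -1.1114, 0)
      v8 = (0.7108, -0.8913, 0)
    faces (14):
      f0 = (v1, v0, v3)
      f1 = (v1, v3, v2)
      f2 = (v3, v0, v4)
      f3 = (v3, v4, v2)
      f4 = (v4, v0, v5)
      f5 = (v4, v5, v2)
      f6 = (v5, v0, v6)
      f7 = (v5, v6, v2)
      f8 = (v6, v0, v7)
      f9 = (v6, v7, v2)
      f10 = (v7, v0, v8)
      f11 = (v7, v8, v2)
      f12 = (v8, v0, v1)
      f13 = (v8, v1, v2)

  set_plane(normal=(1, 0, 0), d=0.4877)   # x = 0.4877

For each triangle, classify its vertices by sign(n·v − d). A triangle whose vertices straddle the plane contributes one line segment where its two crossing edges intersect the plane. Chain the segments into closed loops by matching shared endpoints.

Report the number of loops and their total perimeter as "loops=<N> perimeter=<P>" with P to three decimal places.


Straddling triangles (8 of 14):
  (v1,v0,v3) [+-+] → (0.4877, 0, 0)–(0.4877, 0.611546, 0)  len=0.6115
  (v1,v3,v2) [++-] → (0.4877, 0.611546, 0.765847)–(0.4877, 0, 1.39615)  len=0.8782
  (v3,v0,v4) [+--] → (0.4877, 0.611546, 0)–(0.4877, 0.942212, 0)  len=0.3307
  (v3,v4,v2) [+--] → (0.4877, 0.942212, 0)–(0.4877, 0.611546, 0.765847)  len=0.8342
  (v7,v0,v8) [--+] → (0.4877, -0.611546, 0)–(0.4877, -0.942212, 0)  len=0.3307
  (v7,v8,v2) [-+-] → (0.4877, -0.942212, 0)–(0.4877, -0.611546, 0.765847)  len=0.8342
  (v8,v0,v1) [+-+] → (0.4877, -0.611546, 0)–(0.4877, 0, 0)  len=0.6115
  (v8,v1,v2) [++-] → (0.4877, 0, 1.39615)–(0.4877, -0.611546, 0.765847)  len=0.8782

Chained into 1 loop(s):
  loop 1: 8 segments, perimeter = 5.3092
Total perimeter = 5.309

loops=1 perimeter=5.309


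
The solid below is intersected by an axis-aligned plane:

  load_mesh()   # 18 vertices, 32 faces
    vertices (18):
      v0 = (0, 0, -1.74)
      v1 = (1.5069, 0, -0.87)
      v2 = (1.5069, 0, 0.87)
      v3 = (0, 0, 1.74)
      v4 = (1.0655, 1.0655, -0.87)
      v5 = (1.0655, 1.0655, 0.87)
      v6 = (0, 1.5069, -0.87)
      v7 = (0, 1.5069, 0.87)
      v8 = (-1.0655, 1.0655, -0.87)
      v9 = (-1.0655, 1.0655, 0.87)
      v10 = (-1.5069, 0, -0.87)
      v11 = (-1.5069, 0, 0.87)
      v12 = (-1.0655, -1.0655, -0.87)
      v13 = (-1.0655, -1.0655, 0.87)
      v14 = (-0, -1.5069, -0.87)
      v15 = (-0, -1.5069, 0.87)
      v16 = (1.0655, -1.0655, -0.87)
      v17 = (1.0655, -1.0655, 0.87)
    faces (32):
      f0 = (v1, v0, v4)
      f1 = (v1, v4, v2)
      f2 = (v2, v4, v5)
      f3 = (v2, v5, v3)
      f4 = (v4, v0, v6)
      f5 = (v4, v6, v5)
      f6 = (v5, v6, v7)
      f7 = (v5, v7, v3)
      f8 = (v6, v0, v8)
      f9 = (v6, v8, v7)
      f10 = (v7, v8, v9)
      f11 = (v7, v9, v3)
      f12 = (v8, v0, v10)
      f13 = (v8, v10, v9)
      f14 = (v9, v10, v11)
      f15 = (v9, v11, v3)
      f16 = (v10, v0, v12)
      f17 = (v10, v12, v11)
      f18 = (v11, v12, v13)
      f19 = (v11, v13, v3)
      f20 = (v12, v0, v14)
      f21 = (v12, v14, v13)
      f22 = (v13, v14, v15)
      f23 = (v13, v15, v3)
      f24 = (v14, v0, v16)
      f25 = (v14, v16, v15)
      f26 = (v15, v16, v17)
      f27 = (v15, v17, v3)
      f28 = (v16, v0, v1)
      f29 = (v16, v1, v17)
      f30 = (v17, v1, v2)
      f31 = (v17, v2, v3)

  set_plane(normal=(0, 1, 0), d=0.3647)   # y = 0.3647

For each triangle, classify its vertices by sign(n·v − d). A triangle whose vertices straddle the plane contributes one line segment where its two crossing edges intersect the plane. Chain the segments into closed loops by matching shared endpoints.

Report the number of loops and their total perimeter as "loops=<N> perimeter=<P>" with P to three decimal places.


loops=1 perimeter=9.558

Straddling triangles (12 of 32):
  (v1,v0,v4) [--+] → (0.3647, 0.3647, -1.44222)–(1.35582, 0.3647, -0.87)  len=1.1444
  (v1,v4,v2) [-+-] → (1.35582, 0.3647, -0.87)–(1.35582, 0.3647, 0.274432)  len=1.1444
  (v2,v4,v5) [-++] → (1.35582, 0.3647, 0.274432)–(1.35582, 0.3647, 0.87)  len=0.5956
  (v2,v5,v3) [-+-] → (1.35582, 0.3647, 0.87)–(0.3647, 0.3647, 1.44222)  len=1.1444
  (v4,v0,v6) [+-+] → (0.3647, 0.3647, -1.44222)–(0, 0.3647, -1.52944)  len=0.3750
  (v5,v7,v3) [++-] → (0, 0.3647, 1.52944)–(0.3647, 0.3647, 1.44222)  len=0.3750
  (v6,v0,v8) [+-+] → (0, 0.3647, -1.52944)–(-0.3647, 0.3647, -1.44222)  len=0.3750
  (v7,v9,v3) [++-] → (-0.3647, 0.3647, 1.44222)–(0, 0.3647, 1.52944)  len=0.3750
  (v8,v0,v10) [+--] → (-0.3647, 0.3647, -1.44222)–(-1.35582, 0.3647, -0.87)  len=1.1444
  (v8,v10,v9) [+-+] → (-1.35582, 0.3647, -0.87)–(-1.35582, 0.3647, -0.274432)  len=0.5956
  (v9,v10,v11) [+--] → (-1.35582, 0.3647, -0.274432)–(-1.35582, 0.3647, 0.87)  len=1.1444
  (v9,v11,v3) [+--] → (-1.35582, 0.3647, 0.87)–(-0.3647, 0.3647, 1.44222)  len=1.1444

Chained into 1 loop(s):
  loop 1: 12 segments, perimeter = 9.5577
Total perimeter = 9.558
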